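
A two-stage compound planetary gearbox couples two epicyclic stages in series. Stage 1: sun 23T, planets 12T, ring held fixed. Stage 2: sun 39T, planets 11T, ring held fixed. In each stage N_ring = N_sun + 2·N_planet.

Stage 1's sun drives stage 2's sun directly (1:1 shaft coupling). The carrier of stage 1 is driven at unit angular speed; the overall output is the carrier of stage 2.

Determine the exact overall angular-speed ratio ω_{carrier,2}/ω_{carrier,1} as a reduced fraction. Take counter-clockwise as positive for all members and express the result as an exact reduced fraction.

273/230

Stage 1: N_ring = 23 + 2·12 = 47
Stage 1: 23(ω_s−ω_c) = −47(ω_r−ω_c),  ω_r=0, ω_c=1
Stage 1: ω_s = 1 − (47/23)(0−1) = 70/23
  ⇒ ω_s¹/ω_c¹ = 70/23
Stage 2: N_ring = 39 + 2·11 = 61
Stage 2: 39(ω_s−ω_c) = −61(ω_r−ω_c),  ω_r=0, ω_s=1
Stage 2: 39(1−ω_c) = −61(0−ω_c)  ⇒  100ω_c = 39  ⇒  ω_c = 39/100
  ⇒ ω_c²/ω_s² = 39/100
Coupling ω_s² = ω_s¹ ⇒ overall = 70/23 × 39/100 = 273/230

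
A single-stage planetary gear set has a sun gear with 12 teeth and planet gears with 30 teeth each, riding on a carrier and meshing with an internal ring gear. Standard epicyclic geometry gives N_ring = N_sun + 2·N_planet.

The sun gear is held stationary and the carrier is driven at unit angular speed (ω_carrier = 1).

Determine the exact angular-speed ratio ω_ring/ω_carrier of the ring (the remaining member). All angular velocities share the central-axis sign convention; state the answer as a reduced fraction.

N_ring = 12 + 2·30 = 72
12(ω_s−ω_c) = −72(ω_r−ω_c),  ω_s=0, ω_c=1
ω_r = 1 − (12/72)(0−1) = 7/6
ω_r/ω_c = 7/6

7/6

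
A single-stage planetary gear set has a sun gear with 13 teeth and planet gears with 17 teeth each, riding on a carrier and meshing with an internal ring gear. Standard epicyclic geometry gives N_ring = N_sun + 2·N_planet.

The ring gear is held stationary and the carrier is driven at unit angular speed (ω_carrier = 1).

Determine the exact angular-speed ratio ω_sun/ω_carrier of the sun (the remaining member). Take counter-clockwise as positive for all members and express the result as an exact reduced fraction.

60/13

N_ring = 13 + 2·17 = 47
13(ω_s−ω_c) = −47(ω_r−ω_c),  ω_r=0, ω_c=1
ω_s = 1 − (47/13)(0−1) = 60/13
ω_s/ω_c = 60/13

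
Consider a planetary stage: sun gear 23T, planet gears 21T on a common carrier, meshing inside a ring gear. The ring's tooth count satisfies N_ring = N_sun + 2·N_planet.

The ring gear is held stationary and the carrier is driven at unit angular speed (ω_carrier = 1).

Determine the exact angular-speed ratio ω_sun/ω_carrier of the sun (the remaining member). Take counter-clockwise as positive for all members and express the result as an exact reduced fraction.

88/23

N_ring = 23 + 2·21 = 65
23(ω_s−ω_c) = −65(ω_r−ω_c),  ω_r=0, ω_c=1
ω_s = 1 − (65/23)(0−1) = 88/23
ω_s/ω_c = 88/23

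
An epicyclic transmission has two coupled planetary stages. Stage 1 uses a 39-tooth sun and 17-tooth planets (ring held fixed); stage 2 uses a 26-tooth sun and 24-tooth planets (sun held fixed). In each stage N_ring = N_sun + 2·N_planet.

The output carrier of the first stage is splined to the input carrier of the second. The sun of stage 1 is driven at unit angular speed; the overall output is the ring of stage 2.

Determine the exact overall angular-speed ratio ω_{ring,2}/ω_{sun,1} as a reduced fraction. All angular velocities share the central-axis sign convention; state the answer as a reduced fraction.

Stage 1: N_ring = 39 + 2·17 = 73
Stage 1: 39(ω_s−ω_c) = −73(ω_r−ω_c),  ω_r=0, ω_s=1
Stage 1: 39(1−ω_c) = −73(0−ω_c)  ⇒  112ω_c = 39  ⇒  ω_c = 39/112
  ⇒ ω_c¹/ω_s¹ = 39/112
Stage 2: N_ring = 26 + 2·24 = 74
Stage 2: 26(ω_s−ω_c) = −74(ω_r−ω_c),  ω_s=0, ω_c=1
Stage 2: ω_r = 1 − (26/74)(0−1) = 50/37
  ⇒ ω_r²/ω_c² = 50/37
Coupling ω_c² = ω_c¹ ⇒ overall = 39/112 × 50/37 = 975/2072

975/2072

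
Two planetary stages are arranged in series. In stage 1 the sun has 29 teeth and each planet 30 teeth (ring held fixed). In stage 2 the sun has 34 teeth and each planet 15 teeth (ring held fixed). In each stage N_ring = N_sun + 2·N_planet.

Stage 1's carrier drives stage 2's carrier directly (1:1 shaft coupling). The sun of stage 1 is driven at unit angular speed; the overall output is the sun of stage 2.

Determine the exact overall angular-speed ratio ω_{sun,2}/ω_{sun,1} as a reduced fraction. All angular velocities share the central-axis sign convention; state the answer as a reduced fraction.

1421/2006

Stage 1: N_ring = 29 + 2·30 = 89
Stage 1: 29(ω_s−ω_c) = −89(ω_r−ω_c),  ω_r=0, ω_s=1
Stage 1: 29(1−ω_c) = −89(0−ω_c)  ⇒  118ω_c = 29  ⇒  ω_c = 29/118
  ⇒ ω_c¹/ω_s¹ = 29/118
Stage 2: N_ring = 34 + 2·15 = 64
Stage 2: 34(ω_s−ω_c) = −64(ω_r−ω_c),  ω_r=0, ω_c=1
Stage 2: ω_s = 1 − (64/34)(0−1) = 49/17
  ⇒ ω_s²/ω_c² = 49/17
Coupling ω_c² = ω_c¹ ⇒ overall = 29/118 × 49/17 = 1421/2006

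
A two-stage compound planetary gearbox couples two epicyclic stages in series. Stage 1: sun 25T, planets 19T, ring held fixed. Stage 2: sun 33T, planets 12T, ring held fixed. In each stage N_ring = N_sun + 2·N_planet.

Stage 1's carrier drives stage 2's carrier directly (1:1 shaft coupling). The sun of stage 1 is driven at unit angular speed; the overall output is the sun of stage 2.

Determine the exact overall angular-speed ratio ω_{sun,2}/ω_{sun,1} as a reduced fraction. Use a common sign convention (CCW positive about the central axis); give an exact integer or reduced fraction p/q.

Stage 1: N_ring = 25 + 2·19 = 63
Stage 1: 25(ω_s−ω_c) = −63(ω_r−ω_c),  ω_r=0, ω_s=1
Stage 1: 25(1−ω_c) = −63(0−ω_c)  ⇒  88ω_c = 25  ⇒  ω_c = 25/88
  ⇒ ω_c¹/ω_s¹ = 25/88
Stage 2: N_ring = 33 + 2·12 = 57
Stage 2: 33(ω_s−ω_c) = −57(ω_r−ω_c),  ω_r=0, ω_c=1
Stage 2: ω_s = 1 − (57/33)(0−1) = 30/11
  ⇒ ω_s²/ω_c² = 30/11
Coupling ω_c² = ω_c¹ ⇒ overall = 25/88 × 30/11 = 375/484

375/484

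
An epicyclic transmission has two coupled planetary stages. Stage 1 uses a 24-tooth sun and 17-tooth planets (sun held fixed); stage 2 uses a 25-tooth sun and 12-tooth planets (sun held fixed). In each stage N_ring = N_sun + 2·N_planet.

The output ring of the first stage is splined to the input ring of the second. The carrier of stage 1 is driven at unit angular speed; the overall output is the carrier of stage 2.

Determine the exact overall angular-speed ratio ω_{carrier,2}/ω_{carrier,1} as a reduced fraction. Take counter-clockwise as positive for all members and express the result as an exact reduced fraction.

Stage 1: N_ring = 24 + 2·17 = 58
Stage 1: 24(ω_s−ω_c) = −58(ω_r−ω_c),  ω_s=0, ω_c=1
Stage 1: ω_r = 1 − (24/58)(0−1) = 41/29
  ⇒ ω_r¹/ω_c¹ = 41/29
Stage 2: N_ring = 25 + 2·12 = 49
Stage 2: 25(ω_s−ω_c) = −49(ω_r−ω_c),  ω_s=0, ω_r=1
Stage 2: 25(0−ω_c) = −49(1−ω_c)  ⇒  74ω_c = 49  ⇒  ω_c = 49/74
  ⇒ ω_c²/ω_r² = 49/74
Coupling ω_r² = ω_r¹ ⇒ overall = 41/29 × 49/74 = 2009/2146

2009/2146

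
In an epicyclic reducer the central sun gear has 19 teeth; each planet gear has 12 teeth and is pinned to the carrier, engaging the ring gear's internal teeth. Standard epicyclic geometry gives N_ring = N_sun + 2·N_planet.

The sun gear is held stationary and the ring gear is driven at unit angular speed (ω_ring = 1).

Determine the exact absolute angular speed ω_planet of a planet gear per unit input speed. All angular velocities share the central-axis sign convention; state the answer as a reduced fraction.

43/24

N_ring = 19 + 2·12 = 43
19(ω_s−ω_c) = −43(ω_r−ω_c),  ω_s=0, ω_r=1
19(0−ω_c) = −43(1−ω_c)  ⇒  62ω_c = 43  ⇒  ω_c = 43/62
sun–planet: 19·(0−43/62) = −12·(ω_p−ω_c)  ⇒  ω_p−ω_c = −(19/12)·(-43/62) = 817/744
ω_p = 43/62 + 817/744 = 43/24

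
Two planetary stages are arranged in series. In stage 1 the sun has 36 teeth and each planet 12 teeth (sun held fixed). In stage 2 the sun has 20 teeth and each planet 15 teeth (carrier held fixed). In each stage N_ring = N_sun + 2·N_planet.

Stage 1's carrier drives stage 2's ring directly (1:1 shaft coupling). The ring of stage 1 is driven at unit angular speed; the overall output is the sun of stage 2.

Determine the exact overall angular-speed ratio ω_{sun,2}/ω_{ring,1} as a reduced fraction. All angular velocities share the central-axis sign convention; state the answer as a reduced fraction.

-25/16

Stage 1: N_ring = 36 + 2·12 = 60
Stage 1: 36(ω_s−ω_c) = −60(ω_r−ω_c),  ω_s=0, ω_r=1
Stage 1: 36(0−ω_c) = −60(1−ω_c)  ⇒  96ω_c = 60  ⇒  ω_c = 5/8
  ⇒ ω_c¹/ω_r¹ = 5/8
Stage 2: N_ring = 20 + 2·15 = 50
Stage 2: 20(ω_s−ω_c) = −50(ω_r−ω_c),  ω_c=0, ω_r=1
Stage 2: ω_s = 0 − (50/20)(1−0) = -5/2
  ⇒ ω_s²/ω_r² = -5/2
Coupling ω_r² = ω_c¹ ⇒ overall = 5/8 × -5/2 = -25/16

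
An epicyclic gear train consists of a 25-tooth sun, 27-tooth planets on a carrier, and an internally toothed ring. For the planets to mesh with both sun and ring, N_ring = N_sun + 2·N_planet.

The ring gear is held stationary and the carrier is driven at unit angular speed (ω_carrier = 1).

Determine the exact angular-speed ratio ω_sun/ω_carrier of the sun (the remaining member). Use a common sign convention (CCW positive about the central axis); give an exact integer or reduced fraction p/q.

104/25

N_ring = 25 + 2·27 = 79
25(ω_s−ω_c) = −79(ω_r−ω_c),  ω_r=0, ω_c=1
ω_s = 1 − (79/25)(0−1) = 104/25
ω_s/ω_c = 104/25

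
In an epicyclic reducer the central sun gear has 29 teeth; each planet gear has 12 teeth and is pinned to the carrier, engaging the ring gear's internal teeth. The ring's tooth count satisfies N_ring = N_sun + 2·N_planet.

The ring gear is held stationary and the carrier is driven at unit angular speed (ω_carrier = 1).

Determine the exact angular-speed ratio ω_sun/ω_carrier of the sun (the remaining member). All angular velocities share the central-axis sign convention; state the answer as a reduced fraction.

N_ring = 29 + 2·12 = 53
29(ω_s−ω_c) = −53(ω_r−ω_c),  ω_r=0, ω_c=1
ω_s = 1 − (53/29)(0−1) = 82/29
ω_s/ω_c = 82/29

82/29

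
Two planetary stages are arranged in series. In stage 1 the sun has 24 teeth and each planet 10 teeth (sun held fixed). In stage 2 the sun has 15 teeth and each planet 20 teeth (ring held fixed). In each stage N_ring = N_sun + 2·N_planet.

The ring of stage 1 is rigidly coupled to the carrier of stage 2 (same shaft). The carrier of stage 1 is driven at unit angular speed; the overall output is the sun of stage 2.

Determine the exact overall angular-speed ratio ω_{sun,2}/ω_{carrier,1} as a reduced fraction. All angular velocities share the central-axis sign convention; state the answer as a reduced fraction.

Stage 1: N_ring = 24 + 2·10 = 44
Stage 1: 24(ω_s−ω_c) = −44(ω_r−ω_c),  ω_s=0, ω_c=1
Stage 1: ω_r = 1 − (24/44)(0−1) = 17/11
  ⇒ ω_r¹/ω_c¹ = 17/11
Stage 2: N_ring = 15 + 2·20 = 55
Stage 2: 15(ω_s−ω_c) = −55(ω_r−ω_c),  ω_r=0, ω_c=1
Stage 2: ω_s = 1 − (55/15)(0−1) = 14/3
  ⇒ ω_s²/ω_c² = 14/3
Coupling ω_c² = ω_r¹ ⇒ overall = 17/11 × 14/3 = 238/33

238/33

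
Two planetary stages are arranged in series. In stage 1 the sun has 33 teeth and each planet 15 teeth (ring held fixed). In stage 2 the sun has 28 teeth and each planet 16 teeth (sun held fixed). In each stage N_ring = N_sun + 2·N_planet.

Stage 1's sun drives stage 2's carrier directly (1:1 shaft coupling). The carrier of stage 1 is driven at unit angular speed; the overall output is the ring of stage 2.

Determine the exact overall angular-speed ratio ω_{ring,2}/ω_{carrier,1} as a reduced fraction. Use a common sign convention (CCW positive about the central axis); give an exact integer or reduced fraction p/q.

64/15

Stage 1: N_ring = 33 + 2·15 = 63
Stage 1: 33(ω_s−ω_c) = −63(ω_r−ω_c),  ω_r=0, ω_c=1
Stage 1: ω_s = 1 − (63/33)(0−1) = 32/11
  ⇒ ω_s¹/ω_c¹ = 32/11
Stage 2: N_ring = 28 + 2·16 = 60
Stage 2: 28(ω_s−ω_c) = −60(ω_r−ω_c),  ω_s=0, ω_c=1
Stage 2: ω_r = 1 − (28/60)(0−1) = 22/15
  ⇒ ω_r²/ω_c² = 22/15
Coupling ω_c² = ω_s¹ ⇒ overall = 32/11 × 22/15 = 64/15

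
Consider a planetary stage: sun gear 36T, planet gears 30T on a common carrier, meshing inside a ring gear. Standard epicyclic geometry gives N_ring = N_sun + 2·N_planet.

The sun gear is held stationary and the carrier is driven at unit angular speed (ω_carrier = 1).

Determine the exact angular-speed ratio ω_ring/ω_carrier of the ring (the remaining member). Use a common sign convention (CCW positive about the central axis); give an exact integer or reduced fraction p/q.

N_ring = 36 + 2·30 = 96
36(ω_s−ω_c) = −96(ω_r−ω_c),  ω_s=0, ω_c=1
ω_r = 1 − (36/96)(0−1) = 11/8
ω_r/ω_c = 11/8

11/8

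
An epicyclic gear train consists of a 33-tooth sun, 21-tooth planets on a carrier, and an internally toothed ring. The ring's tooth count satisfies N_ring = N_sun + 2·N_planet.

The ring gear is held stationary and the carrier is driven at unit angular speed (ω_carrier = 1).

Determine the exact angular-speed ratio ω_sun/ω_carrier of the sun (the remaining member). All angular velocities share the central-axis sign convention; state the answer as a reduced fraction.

36/11

N_ring = 33 + 2·21 = 75
33(ω_s−ω_c) = −75(ω_r−ω_c),  ω_r=0, ω_c=1
ω_s = 1 − (75/33)(0−1) = 36/11
ω_s/ω_c = 36/11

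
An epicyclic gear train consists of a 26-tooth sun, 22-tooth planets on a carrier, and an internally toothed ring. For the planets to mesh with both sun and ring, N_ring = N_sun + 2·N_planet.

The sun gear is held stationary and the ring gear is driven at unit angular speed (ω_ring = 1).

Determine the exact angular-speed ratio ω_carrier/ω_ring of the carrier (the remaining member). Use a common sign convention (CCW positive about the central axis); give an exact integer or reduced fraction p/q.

N_ring = 26 + 2·22 = 70
26(ω_s−ω_c) = −70(ω_r−ω_c),  ω_s=0, ω_r=1
26(0−ω_c) = −70(1−ω_c)  ⇒  96ω_c = 70  ⇒  ω_c = 35/48
ω_c/ω_r = 35/48

35/48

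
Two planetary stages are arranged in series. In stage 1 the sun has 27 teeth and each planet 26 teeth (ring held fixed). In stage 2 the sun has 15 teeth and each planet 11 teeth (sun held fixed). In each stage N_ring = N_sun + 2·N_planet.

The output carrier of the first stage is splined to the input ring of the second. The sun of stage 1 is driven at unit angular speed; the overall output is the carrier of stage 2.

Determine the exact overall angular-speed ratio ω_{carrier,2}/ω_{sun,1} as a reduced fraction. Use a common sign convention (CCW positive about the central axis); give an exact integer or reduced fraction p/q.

999/5512

Stage 1: N_ring = 27 + 2·26 = 79
Stage 1: 27(ω_s−ω_c) = −79(ω_r−ω_c),  ω_r=0, ω_s=1
Stage 1: 27(1−ω_c) = −79(0−ω_c)  ⇒  106ω_c = 27  ⇒  ω_c = 27/106
  ⇒ ω_c¹/ω_s¹ = 27/106
Stage 2: N_ring = 15 + 2·11 = 37
Stage 2: 15(ω_s−ω_c) = −37(ω_r−ω_c),  ω_s=0, ω_r=1
Stage 2: 15(0−ω_c) = −37(1−ω_c)  ⇒  52ω_c = 37  ⇒  ω_c = 37/52
  ⇒ ω_c²/ω_r² = 37/52
Coupling ω_r² = ω_c¹ ⇒ overall = 27/106 × 37/52 = 999/5512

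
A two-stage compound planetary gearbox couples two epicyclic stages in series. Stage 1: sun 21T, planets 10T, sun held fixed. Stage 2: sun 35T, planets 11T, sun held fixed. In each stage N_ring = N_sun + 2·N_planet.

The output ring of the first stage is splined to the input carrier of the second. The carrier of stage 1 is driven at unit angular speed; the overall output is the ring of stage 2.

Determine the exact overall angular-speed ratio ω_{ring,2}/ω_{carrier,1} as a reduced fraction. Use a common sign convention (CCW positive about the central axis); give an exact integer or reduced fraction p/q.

5704/2337

Stage 1: N_ring = 21 + 2·10 = 41
Stage 1: 21(ω_s−ω_c) = −41(ω_r−ω_c),  ω_s=0, ω_c=1
Stage 1: ω_r = 1 − (21/41)(0−1) = 62/41
  ⇒ ω_r¹/ω_c¹ = 62/41
Stage 2: N_ring = 35 + 2·11 = 57
Stage 2: 35(ω_s−ω_c) = −57(ω_r−ω_c),  ω_s=0, ω_c=1
Stage 2: ω_r = 1 − (35/57)(0−1) = 92/57
  ⇒ ω_r²/ω_c² = 92/57
Coupling ω_c² = ω_r¹ ⇒ overall = 62/41 × 92/57 = 5704/2337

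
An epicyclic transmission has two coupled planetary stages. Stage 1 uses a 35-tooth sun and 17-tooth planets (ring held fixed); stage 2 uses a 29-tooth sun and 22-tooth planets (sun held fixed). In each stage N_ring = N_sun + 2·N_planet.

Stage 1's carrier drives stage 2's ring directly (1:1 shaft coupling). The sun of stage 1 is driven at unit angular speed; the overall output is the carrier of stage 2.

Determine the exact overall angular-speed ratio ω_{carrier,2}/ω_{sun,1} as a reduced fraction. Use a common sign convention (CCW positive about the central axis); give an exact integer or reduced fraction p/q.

2555/10608

Stage 1: N_ring = 35 + 2·17 = 69
Stage 1: 35(ω_s−ω_c) = −69(ω_r−ω_c),  ω_r=0, ω_s=1
Stage 1: 35(1−ω_c) = −69(0−ω_c)  ⇒  104ω_c = 35  ⇒  ω_c = 35/104
  ⇒ ω_c¹/ω_s¹ = 35/104
Stage 2: N_ring = 29 + 2·22 = 73
Stage 2: 29(ω_s−ω_c) = −73(ω_r−ω_c),  ω_s=0, ω_r=1
Stage 2: 29(0−ω_c) = −73(1−ω_c)  ⇒  102ω_c = 73  ⇒  ω_c = 73/102
  ⇒ ω_c²/ω_r² = 73/102
Coupling ω_r² = ω_c¹ ⇒ overall = 35/104 × 73/102 = 2555/10608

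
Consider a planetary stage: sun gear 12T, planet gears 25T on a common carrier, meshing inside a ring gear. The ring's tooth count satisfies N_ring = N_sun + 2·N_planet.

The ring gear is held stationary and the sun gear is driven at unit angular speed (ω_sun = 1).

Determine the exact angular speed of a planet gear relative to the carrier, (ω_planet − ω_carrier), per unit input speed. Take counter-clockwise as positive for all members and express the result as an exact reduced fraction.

N_ring = 12 + 2·25 = 62
12(ω_s−ω_c) = −62(ω_r−ω_c),  ω_r=0, ω_s=1
12(1−ω_c) = −62(0−ω_c)  ⇒  74ω_c = 12  ⇒  ω_c = 6/37
sun–planet: 12·(1−6/37) = −25·(ω_p−ω_c)  ⇒  ω_p−ω_c = −(12/25)·(31/37) = -372/925

-372/925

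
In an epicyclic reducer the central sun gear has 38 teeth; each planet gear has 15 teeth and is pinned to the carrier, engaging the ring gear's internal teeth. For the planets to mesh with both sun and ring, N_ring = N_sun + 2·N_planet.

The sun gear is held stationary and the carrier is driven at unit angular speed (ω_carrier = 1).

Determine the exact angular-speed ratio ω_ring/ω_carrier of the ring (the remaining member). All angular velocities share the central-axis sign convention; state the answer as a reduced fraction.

N_ring = 38 + 2·15 = 68
38(ω_s−ω_c) = −68(ω_r−ω_c),  ω_s=0, ω_c=1
ω_r = 1 − (38/68)(0−1) = 53/34
ω_r/ω_c = 53/34

53/34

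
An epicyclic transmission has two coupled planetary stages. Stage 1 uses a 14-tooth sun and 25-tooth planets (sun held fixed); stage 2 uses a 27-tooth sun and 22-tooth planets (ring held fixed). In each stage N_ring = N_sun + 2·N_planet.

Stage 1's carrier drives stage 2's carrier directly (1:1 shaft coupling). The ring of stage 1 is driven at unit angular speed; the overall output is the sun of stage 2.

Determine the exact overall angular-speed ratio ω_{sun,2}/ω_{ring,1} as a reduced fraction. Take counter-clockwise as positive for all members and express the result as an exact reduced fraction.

3136/1053

Stage 1: N_ring = 14 + 2·25 = 64
Stage 1: 14(ω_s−ω_c) = −64(ω_r−ω_c),  ω_s=0, ω_r=1
Stage 1: 14(0−ω_c) = −64(1−ω_c)  ⇒  78ω_c = 64  ⇒  ω_c = 32/39
  ⇒ ω_c¹/ω_r¹ = 32/39
Stage 2: N_ring = 27 + 2·22 = 71
Stage 2: 27(ω_s−ω_c) = −71(ω_r−ω_c),  ω_r=0, ω_c=1
Stage 2: ω_s = 1 − (71/27)(0−1) = 98/27
  ⇒ ω_s²/ω_c² = 98/27
Coupling ω_c² = ω_c¹ ⇒ overall = 32/39 × 98/27 = 3136/1053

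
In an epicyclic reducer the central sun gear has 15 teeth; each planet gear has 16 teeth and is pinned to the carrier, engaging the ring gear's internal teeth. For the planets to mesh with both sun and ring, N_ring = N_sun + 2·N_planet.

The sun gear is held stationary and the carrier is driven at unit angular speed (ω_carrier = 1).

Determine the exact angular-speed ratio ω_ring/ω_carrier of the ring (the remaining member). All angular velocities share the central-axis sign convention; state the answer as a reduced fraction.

62/47

N_ring = 15 + 2·16 = 47
15(ω_s−ω_c) = −47(ω_r−ω_c),  ω_s=0, ω_c=1
ω_r = 1 − (15/47)(0−1) = 62/47
ω_r/ω_c = 62/47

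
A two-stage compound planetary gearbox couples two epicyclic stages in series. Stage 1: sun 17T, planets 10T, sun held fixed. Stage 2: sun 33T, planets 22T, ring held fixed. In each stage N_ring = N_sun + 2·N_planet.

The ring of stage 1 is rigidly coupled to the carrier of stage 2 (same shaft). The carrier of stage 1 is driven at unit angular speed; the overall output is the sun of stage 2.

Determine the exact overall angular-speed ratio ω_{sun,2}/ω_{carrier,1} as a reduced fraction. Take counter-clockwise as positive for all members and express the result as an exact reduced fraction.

Stage 1: N_ring = 17 + 2·10 = 37
Stage 1: 17(ω_s−ω_c) = −37(ω_r−ω_c),  ω_s=0, ω_c=1
Stage 1: ω_r = 1 − (17/37)(0−1) = 54/37
  ⇒ ω_r¹/ω_c¹ = 54/37
Stage 2: N_ring = 33 + 2·22 = 77
Stage 2: 33(ω_s−ω_c) = −77(ω_r−ω_c),  ω_r=0, ω_c=1
Stage 2: ω_s = 1 − (77/33)(0−1) = 10/3
  ⇒ ω_s²/ω_c² = 10/3
Coupling ω_c² = ω_r¹ ⇒ overall = 54/37 × 10/3 = 180/37

180/37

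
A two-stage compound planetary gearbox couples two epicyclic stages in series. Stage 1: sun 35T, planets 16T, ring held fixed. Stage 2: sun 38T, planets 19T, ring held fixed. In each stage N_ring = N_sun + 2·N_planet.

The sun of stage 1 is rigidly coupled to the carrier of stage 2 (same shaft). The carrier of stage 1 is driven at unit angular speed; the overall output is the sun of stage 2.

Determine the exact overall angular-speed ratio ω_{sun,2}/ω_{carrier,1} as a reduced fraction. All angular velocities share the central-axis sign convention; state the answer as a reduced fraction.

306/35

Stage 1: N_ring = 35 + 2·16 = 67
Stage 1: 35(ω_s−ω_c) = −67(ω_r−ω_c),  ω_r=0, ω_c=1
Stage 1: ω_s = 1 − (67/35)(0−1) = 102/35
  ⇒ ω_s¹/ω_c¹ = 102/35
Stage 2: N_ring = 38 + 2·19 = 76
Stage 2: 38(ω_s−ω_c) = −76(ω_r−ω_c),  ω_r=0, ω_c=1
Stage 2: ω_s = 1 − (76/38)(0−1) = 3
  ⇒ ω_s²/ω_c² = 3
Coupling ω_c² = ω_s¹ ⇒ overall = 102/35 × 3 = 306/35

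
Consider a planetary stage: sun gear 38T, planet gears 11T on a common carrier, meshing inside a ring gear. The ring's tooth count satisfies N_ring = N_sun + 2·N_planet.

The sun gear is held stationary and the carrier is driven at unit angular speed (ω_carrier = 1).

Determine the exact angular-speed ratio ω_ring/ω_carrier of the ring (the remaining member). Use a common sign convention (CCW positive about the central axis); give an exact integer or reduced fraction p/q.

N_ring = 38 + 2·11 = 60
38(ω_s−ω_c) = −60(ω_r−ω_c),  ω_s=0, ω_c=1
ω_r = 1 − (38/60)(0−1) = 49/30
ω_r/ω_c = 49/30

49/30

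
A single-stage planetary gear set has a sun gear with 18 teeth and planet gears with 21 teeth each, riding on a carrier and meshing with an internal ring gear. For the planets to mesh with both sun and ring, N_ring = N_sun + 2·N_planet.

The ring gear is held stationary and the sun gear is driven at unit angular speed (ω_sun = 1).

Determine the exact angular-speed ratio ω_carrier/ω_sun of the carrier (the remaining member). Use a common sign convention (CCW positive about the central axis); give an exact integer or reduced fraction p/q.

N_ring = 18 + 2·21 = 60
18(ω_s−ω_c) = −60(ω_r−ω_c),  ω_r=0, ω_s=1
18(1−ω_c) = −60(0−ω_c)  ⇒  78ω_c = 18  ⇒  ω_c = 3/13
ω_c/ω_s = 3/13

3/13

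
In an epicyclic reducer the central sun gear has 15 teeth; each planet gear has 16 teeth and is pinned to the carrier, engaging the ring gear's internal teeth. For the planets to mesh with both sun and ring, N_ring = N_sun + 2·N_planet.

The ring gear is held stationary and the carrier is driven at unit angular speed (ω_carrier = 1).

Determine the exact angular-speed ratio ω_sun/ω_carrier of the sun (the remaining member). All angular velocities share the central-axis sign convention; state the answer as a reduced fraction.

62/15

N_ring = 15 + 2·16 = 47
15(ω_s−ω_c) = −47(ω_r−ω_c),  ω_r=0, ω_c=1
ω_s = 1 − (47/15)(0−1) = 62/15
ω_s/ω_c = 62/15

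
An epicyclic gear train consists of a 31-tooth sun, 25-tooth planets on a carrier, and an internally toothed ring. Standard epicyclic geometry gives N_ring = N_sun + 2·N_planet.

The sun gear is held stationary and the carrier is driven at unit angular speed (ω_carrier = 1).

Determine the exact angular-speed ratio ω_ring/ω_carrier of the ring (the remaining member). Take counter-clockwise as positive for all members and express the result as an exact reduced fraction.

N_ring = 31 + 2·25 = 81
31(ω_s−ω_c) = −81(ω_r−ω_c),  ω_s=0, ω_c=1
ω_r = 1 − (31/81)(0−1) = 112/81
ω_r/ω_c = 112/81

112/81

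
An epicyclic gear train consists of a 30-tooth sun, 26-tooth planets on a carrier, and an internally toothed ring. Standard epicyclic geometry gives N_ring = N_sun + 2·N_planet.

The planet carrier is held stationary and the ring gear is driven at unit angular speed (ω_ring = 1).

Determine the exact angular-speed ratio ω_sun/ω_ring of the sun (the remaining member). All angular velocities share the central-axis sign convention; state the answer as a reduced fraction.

-41/15

N_ring = 30 + 2·26 = 82
30(ω_s−ω_c) = −82(ω_r−ω_c),  ω_c=0, ω_r=1
ω_s = 0 − (82/30)(1−0) = -41/15
ω_s/ω_r = -41/15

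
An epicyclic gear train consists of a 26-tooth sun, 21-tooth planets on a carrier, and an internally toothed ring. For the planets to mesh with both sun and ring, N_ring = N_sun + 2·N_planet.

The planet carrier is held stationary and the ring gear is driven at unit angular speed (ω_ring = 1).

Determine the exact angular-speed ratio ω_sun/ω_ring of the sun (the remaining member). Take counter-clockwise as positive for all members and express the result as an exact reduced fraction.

N_ring = 26 + 2·21 = 68
26(ω_s−ω_c) = −68(ω_r−ω_c),  ω_c=0, ω_r=1
ω_s = 0 − (68/26)(1−0) = -34/13
ω_s/ω_r = -34/13

-34/13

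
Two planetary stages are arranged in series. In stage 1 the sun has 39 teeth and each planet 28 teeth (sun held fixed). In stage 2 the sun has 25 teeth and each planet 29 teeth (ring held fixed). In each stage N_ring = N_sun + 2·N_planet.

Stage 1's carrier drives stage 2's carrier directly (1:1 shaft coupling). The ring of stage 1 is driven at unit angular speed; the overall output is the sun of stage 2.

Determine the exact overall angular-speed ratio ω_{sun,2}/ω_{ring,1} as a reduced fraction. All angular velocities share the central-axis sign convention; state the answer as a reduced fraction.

Stage 1: N_ring = 39 + 2·28 = 95
Stage 1: 39(ω_s−ω_c) = −95(ω_r−ω_c),  ω_s=0, ω_r=1
Stage 1: 39(0−ω_c) = −95(1−ω_c)  ⇒  134ω_c = 95  ⇒  ω_c = 95/134
  ⇒ ω_c¹/ω_r¹ = 95/134
Stage 2: N_ring = 25 + 2·29 = 83
Stage 2: 25(ω_s−ω_c) = −83(ω_r−ω_c),  ω_r=0, ω_c=1
Stage 2: ω_s = 1 − (83/25)(0−1) = 108/25
  ⇒ ω_s²/ω_c² = 108/25
Coupling ω_c² = ω_c¹ ⇒ overall = 95/134 × 108/25 = 1026/335

1026/335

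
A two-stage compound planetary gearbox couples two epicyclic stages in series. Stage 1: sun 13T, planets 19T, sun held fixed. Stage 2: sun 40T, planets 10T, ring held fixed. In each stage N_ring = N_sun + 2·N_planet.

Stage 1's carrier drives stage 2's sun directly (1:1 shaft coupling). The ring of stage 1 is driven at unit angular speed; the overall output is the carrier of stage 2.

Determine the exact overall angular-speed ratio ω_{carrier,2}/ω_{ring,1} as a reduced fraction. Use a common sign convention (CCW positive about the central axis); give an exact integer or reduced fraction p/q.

Stage 1: N_ring = 13 + 2·19 = 51
Stage 1: 13(ω_s−ω_c) = −51(ω_r−ω_c),  ω_s=0, ω_r=1
Stage 1: 13(0−ω_c) = −51(1−ω_c)  ⇒  64ω_c = 51  ⇒  ω_c = 51/64
  ⇒ ω_c¹/ω_r¹ = 51/64
Stage 2: N_ring = 40 + 2·10 = 60
Stage 2: 40(ω_s−ω_c) = −60(ω_r−ω_c),  ω_r=0, ω_s=1
Stage 2: 40(1−ω_c) = −60(0−ω_c)  ⇒  100ω_c = 40  ⇒  ω_c = 2/5
  ⇒ ω_c²/ω_s² = 2/5
Coupling ω_s² = ω_c¹ ⇒ overall = 51/64 × 2/5 = 51/160

51/160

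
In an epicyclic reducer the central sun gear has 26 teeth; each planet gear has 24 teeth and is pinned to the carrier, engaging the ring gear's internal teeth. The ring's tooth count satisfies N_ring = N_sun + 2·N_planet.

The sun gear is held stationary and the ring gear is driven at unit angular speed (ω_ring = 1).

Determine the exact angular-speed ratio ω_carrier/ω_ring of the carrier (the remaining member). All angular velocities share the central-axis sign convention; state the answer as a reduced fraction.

37/50

N_ring = 26 + 2·24 = 74
26(ω_s−ω_c) = −74(ω_r−ω_c),  ω_s=0, ω_r=1
26(0−ω_c) = −74(1−ω_c)  ⇒  100ω_c = 74  ⇒  ω_c = 37/50
ω_c/ω_r = 37/50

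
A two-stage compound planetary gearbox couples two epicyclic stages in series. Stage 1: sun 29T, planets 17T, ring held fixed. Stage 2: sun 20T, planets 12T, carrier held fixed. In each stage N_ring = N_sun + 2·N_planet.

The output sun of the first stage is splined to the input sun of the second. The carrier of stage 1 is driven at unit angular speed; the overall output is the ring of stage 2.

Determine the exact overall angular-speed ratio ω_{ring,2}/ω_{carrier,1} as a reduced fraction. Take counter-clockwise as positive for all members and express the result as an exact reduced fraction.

Stage 1: N_ring = 29 + 2·17 = 63
Stage 1: 29(ω_s−ω_c) = −63(ω_r−ω_c),  ω_r=0, ω_c=1
Stage 1: ω_s = 1 − (63/29)(0−1) = 92/29
  ⇒ ω_s¹/ω_c¹ = 92/29
Stage 2: N_ring = 20 + 2·12 = 44
Stage 2: 20(ω_s−ω_c) = −44(ω_r−ω_c),  ω_c=0, ω_s=1
Stage 2: ω_r = 0 − (20/44)(1−0) = -5/11
  ⇒ ω_r²/ω_s² = -5/11
Coupling ω_s² = ω_s¹ ⇒ overall = 92/29 × -5/11 = -460/319

-460/319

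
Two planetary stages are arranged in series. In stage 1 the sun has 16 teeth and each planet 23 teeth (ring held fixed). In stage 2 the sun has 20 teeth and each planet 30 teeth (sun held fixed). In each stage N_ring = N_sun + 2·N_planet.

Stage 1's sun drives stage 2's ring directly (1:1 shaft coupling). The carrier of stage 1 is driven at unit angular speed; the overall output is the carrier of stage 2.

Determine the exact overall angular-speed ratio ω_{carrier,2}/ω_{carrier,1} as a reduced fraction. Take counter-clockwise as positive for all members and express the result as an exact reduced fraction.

39/10

Stage 1: N_ring = 16 + 2·23 = 62
Stage 1: 16(ω_s−ω_c) = −62(ω_r−ω_c),  ω_r=0, ω_c=1
Stage 1: ω_s = 1 − (62/16)(0−1) = 39/8
  ⇒ ω_s¹/ω_c¹ = 39/8
Stage 2: N_ring = 20 + 2·30 = 80
Stage 2: 20(ω_s−ω_c) = −80(ω_r−ω_c),  ω_s=0, ω_r=1
Stage 2: 20(0−ω_c) = −80(1−ω_c)  ⇒  100ω_c = 80  ⇒  ω_c = 4/5
  ⇒ ω_c²/ω_r² = 4/5
Coupling ω_r² = ω_s¹ ⇒ overall = 39/8 × 4/5 = 39/10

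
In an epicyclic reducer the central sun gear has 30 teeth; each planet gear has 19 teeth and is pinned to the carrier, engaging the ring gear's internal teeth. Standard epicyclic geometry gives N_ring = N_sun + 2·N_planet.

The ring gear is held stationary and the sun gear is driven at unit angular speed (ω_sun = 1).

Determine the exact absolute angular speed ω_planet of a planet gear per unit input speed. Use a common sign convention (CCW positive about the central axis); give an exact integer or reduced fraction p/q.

N_ring = 30 + 2·19 = 68
30(ω_s−ω_c) = −68(ω_r−ω_c),  ω_r=0, ω_s=1
30(1−ω_c) = −68(0−ω_c)  ⇒  98ω_c = 30  ⇒  ω_c = 15/49
sun–planet: 30·(1−15/49) = −19·(ω_p−ω_c)  ⇒  ω_p−ω_c = −(30/19)·(34/49) = -1020/931
ω_p = 15/49 − 1020/931 = -15/19

-15/19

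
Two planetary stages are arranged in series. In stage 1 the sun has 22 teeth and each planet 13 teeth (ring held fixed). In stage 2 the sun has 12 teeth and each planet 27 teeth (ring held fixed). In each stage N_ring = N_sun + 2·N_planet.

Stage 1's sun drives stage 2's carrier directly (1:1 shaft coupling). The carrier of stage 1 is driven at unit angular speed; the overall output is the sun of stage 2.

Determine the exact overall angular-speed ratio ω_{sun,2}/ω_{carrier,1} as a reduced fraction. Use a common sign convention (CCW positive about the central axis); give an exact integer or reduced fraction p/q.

455/22

Stage 1: N_ring = 22 + 2·13 = 48
Stage 1: 22(ω_s−ω_c) = −48(ω_r−ω_c),  ω_r=0, ω_c=1
Stage 1: ω_s = 1 − (48/22)(0−1) = 35/11
  ⇒ ω_s¹/ω_c¹ = 35/11
Stage 2: N_ring = 12 + 2·27 = 66
Stage 2: 12(ω_s−ω_c) = −66(ω_r−ω_c),  ω_r=0, ω_c=1
Stage 2: ω_s = 1 − (66/12)(0−1) = 13/2
  ⇒ ω_s²/ω_c² = 13/2
Coupling ω_c² = ω_s¹ ⇒ overall = 35/11 × 13/2 = 455/22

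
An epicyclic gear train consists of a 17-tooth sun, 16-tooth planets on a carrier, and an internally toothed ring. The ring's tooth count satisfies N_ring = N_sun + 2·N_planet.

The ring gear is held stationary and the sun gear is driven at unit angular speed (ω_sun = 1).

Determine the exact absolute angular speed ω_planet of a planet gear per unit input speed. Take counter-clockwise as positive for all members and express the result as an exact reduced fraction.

N_ring = 17 + 2·16 = 49
17(ω_s−ω_c) = −49(ω_r−ω_c),  ω_r=0, ω_s=1
17(1−ω_c) = −49(0−ω_c)  ⇒  66ω_c = 17  ⇒  ω_c = 17/66
sun–planet: 17·(1−17/66) = −16·(ω_p−ω_c)  ⇒  ω_p−ω_c = −(17/16)·(49/66) = -833/1056
ω_p = 17/66 − 833/1056 = -17/32

-17/32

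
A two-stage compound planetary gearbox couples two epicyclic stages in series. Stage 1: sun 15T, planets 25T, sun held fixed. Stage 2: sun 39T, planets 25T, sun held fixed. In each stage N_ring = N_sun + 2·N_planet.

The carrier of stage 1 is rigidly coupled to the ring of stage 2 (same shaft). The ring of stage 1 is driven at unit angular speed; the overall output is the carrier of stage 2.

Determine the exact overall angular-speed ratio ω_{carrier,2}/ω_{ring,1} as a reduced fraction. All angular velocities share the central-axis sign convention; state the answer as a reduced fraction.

Stage 1: N_ring = 15 + 2·25 = 65
Stage 1: 15(ω_s−ω_c) = −65(ω_r−ω_c),  ω_s=0, ω_r=1
Stage 1: 15(0−ω_c) = −65(1−ω_c)  ⇒  80ω_c = 65  ⇒  ω_c = 13/16
  ⇒ ω_c¹/ω_r¹ = 13/16
Stage 2: N_ring = 39 + 2·25 = 89
Stage 2: 39(ω_s−ω_c) = −89(ω_r−ω_c),  ω_s=0, ω_r=1
Stage 2: 39(0−ω_c) = −89(1−ω_c)  ⇒  128ω_c = 89  ⇒  ω_c = 89/128
  ⇒ ω_c²/ω_r² = 89/128
Coupling ω_r² = ω_c¹ ⇒ overall = 13/16 × 89/128 = 1157/2048

1157/2048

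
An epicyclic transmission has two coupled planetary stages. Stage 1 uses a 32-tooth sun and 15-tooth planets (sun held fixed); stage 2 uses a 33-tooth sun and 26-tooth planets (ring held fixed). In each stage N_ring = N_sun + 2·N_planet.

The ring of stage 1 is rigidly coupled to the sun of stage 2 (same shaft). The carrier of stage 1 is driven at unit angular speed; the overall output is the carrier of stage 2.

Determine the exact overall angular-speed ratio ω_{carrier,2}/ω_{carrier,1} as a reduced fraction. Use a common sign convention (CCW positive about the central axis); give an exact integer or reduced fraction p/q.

1551/3658

Stage 1: N_ring = 32 + 2·15 = 62
Stage 1: 32(ω_s−ω_c) = −62(ω_r−ω_c),  ω_s=0, ω_c=1
Stage 1: ω_r = 1 − (32/62)(0−1) = 47/31
  ⇒ ω_r¹/ω_c¹ = 47/31
Stage 2: N_ring = 33 + 2·26 = 85
Stage 2: 33(ω_s−ω_c) = −85(ω_r−ω_c),  ω_r=0, ω_s=1
Stage 2: 33(1−ω_c) = −85(0−ω_c)  ⇒  118ω_c = 33  ⇒  ω_c = 33/118
  ⇒ ω_c²/ω_s² = 33/118
Coupling ω_s² = ω_r¹ ⇒ overall = 47/31 × 33/118 = 1551/3658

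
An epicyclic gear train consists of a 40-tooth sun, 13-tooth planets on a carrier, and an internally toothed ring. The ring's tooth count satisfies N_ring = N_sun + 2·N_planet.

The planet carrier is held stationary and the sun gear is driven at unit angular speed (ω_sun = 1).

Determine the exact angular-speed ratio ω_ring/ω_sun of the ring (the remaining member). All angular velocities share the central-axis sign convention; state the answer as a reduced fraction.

-20/33

N_ring = 40 + 2·13 = 66
40(ω_s−ω_c) = −66(ω_r−ω_c),  ω_c=0, ω_s=1
ω_r = 0 − (40/66)(1−0) = -20/33
ω_r/ω_s = -20/33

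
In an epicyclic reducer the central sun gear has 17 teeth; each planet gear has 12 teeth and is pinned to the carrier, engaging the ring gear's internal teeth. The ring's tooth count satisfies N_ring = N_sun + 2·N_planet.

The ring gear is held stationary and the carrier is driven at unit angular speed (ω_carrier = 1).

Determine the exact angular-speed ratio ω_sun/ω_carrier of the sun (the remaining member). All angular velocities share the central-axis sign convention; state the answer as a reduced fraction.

N_ring = 17 + 2·12 = 41
17(ω_s−ω_c) = −41(ω_r−ω_c),  ω_r=0, ω_c=1
ω_s = 1 − (41/17)(0−1) = 58/17
ω_s/ω_c = 58/17

58/17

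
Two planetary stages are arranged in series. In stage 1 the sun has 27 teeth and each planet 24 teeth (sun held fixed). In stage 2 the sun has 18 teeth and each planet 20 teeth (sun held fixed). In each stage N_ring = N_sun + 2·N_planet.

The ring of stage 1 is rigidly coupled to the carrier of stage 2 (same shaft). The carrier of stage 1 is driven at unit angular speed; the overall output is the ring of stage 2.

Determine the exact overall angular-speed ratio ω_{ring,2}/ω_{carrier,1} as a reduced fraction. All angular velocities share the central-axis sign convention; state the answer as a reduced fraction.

1292/725

Stage 1: N_ring = 27 + 2·24 = 75
Stage 1: 27(ω_s−ω_c) = −75(ω_r−ω_c),  ω_s=0, ω_c=1
Stage 1: ω_r = 1 − (27/75)(0−1) = 34/25
  ⇒ ω_r¹/ω_c¹ = 34/25
Stage 2: N_ring = 18 + 2·20 = 58
Stage 2: 18(ω_s−ω_c) = −58(ω_r−ω_c),  ω_s=0, ω_c=1
Stage 2: ω_r = 1 − (18/58)(0−1) = 38/29
  ⇒ ω_r²/ω_c² = 38/29
Coupling ω_c² = ω_r¹ ⇒ overall = 34/25 × 38/29 = 1292/725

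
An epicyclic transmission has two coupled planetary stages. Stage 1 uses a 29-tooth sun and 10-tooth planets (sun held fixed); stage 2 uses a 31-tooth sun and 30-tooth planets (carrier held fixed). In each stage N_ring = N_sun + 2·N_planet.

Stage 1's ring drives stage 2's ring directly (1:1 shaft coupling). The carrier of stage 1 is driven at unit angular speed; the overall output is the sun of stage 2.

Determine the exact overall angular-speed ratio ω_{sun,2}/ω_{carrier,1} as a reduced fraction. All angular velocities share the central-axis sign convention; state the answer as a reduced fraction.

Stage 1: N_ring = 29 + 2·10 = 49
Stage 1: 29(ω_s−ω_c) = −49(ω_r−ω_c),  ω_s=0, ω_c=1
Stage 1: ω_r = 1 − (29/49)(0−1) = 78/49
  ⇒ ω_r¹/ω_c¹ = 78/49
Stage 2: N_ring = 31 + 2·30 = 91
Stage 2: 31(ω_s−ω_c) = −91(ω_r−ω_c),  ω_c=0, ω_r=1
Stage 2: ω_s = 0 − (91/31)(1−0) = -91/31
  ⇒ ω_s²/ω_r² = -91/31
Coupling ω_r² = ω_r¹ ⇒ overall = 78/49 × -91/31 = -1014/217

-1014/217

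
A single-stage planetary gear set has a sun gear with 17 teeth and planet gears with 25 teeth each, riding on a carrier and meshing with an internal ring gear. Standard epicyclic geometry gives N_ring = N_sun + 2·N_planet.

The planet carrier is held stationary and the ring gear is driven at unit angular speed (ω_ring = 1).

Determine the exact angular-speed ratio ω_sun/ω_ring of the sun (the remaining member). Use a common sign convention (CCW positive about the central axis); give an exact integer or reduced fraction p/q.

-67/17

N_ring = 17 + 2·25 = 67
17(ω_s−ω_c) = −67(ω_r−ω_c),  ω_c=0, ω_r=1
ω_s = 0 − (67/17)(1−0) = -67/17
ω_s/ω_r = -67/17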